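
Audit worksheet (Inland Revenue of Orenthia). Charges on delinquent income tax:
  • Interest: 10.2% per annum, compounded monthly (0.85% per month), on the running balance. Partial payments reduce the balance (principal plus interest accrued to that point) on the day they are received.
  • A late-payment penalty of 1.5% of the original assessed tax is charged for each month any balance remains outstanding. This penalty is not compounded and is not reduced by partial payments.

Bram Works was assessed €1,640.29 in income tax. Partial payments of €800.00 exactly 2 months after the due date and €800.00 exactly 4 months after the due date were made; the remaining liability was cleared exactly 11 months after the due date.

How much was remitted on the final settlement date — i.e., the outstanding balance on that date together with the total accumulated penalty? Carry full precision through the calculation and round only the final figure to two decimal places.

Balance at month 2: €1,640.2900 × (1 + 0.0085)^2 = €1,668.2934…
After €800.00 payment: €1,668.2934… − €800.00 = €868.2934…
Balance at month 4: €868.2934… × (1 + 0.0085)^2 = €883.1172…
After €800.00 payment: €883.1172… − €800.00 = €83.1172…
Balance at month 11: €83.1172… × (1 + 0.0085)^7 = €88.1905…
Penalty: 11 × 1.5% × €1,640.29 = €270.65…
Final settlement = outstanding balance + penalty = €88.1905… + €270.65… = €358.84

€358.84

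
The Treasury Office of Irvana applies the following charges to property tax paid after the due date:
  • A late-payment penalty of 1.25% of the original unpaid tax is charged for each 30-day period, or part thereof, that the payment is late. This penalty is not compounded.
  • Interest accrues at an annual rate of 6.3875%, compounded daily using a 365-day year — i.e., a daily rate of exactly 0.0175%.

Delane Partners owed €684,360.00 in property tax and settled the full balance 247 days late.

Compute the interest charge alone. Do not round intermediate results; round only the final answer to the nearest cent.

Interest: €684,360.00 × ((1 + 0.000175)^247 − 1) = €684,360.00 × 0.04416886… = €30,227.4000…

€30,227.40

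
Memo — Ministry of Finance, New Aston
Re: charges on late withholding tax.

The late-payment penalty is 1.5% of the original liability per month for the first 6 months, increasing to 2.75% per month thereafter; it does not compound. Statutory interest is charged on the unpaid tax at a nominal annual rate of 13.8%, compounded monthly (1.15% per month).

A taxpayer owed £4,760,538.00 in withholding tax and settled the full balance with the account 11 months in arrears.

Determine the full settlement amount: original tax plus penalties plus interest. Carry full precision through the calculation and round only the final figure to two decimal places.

Penalty, months 1–6: 6 × 1.5% × £4,760,538.00 = £428,448.42
Penalty, months 7–11: 5 × 2.75% × £4,760,538.00 = £654,573.98…
Interest: £4,760,538.00 × ((1 + 0.0115)^11 − 1) = £4,760,538.00 × 0.1340306… = £638,057.5745…
Total = £4,760,538.00 + £1,083,022.3950 + £638,057.5745… = £6,481,617.97

£6,481,617.97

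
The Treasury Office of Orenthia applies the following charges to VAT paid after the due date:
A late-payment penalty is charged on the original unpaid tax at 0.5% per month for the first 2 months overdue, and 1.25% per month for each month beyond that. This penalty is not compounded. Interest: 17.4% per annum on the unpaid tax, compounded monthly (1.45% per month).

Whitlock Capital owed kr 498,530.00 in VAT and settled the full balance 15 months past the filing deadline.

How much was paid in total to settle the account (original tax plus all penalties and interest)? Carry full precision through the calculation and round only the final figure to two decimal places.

kr 704,684.96

Penalty, months 1–2: 2 × 0.5% × kr 498,530.00 = kr 4,985.30
Penalty, months 3–15: 13 × 1.25% × kr 498,530.00 = kr 81,011.13…
Interest: kr 498,530.00 × ((1 + 0.0145)^15 − 1) = kr 498,530.00 × 0.2410257… = kr 120,158.5355…
Total = kr 498,530.00 + kr 85,996.4250 + kr 120,158.5355… = kr 704,684.96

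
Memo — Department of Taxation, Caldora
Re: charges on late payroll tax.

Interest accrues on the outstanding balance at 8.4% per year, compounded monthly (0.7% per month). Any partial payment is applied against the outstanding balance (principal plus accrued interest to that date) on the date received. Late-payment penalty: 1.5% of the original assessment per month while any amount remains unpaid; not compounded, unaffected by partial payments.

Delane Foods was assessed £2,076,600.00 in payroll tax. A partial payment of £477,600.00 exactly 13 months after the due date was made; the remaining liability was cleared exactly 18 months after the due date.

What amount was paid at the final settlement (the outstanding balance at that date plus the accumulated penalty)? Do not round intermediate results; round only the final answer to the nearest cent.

Balance at month 13: £2,076,600.0000 × (1 + 0.007)^13 = £2,273,714.6858…
After £477,600.00 payment: £2,273,714.6858… − £477,600.00 = £1,796,114.6858…
Balance at month 18: £1,796,114.6858… × (1 + 0.007)^5 = £1,859,864.9782…
Penalty: 18 × 1.5% × £2,076,600.00 = £560,682.00
Final settlement = outstanding balance + penalty = £1,859,864.9782… + £560,682.00 = £2,420,546.98

£2,420,546.98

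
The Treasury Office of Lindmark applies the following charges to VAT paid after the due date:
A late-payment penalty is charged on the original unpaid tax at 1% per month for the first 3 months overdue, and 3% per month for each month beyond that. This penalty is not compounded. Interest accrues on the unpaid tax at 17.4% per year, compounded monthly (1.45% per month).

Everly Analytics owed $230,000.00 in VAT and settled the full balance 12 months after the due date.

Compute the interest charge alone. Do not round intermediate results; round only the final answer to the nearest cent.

$43,371.01

Interest: $230,000.00 × ((1 + 0.0145)^12 − 1) = $230,000.00 × 0.1885696… = $43,371.0069…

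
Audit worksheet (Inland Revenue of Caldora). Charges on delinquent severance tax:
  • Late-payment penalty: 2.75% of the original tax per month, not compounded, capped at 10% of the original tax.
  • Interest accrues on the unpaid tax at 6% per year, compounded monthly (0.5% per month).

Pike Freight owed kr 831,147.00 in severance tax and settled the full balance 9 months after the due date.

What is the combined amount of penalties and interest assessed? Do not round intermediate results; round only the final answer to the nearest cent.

Penalty (uncapped): 9 × 2.75% × kr 831,147.00 = kr 205,708.88…; cap = 10% × kr 831,147.00 = kr 83,114.70 → penalty = kr 83,114.70
Interest: kr 831,147.00 × ((1 + 0.005)^9 − 1) = kr 831,147.00 × 0.0459106… = kr 38,158.4401…
Penalties + interest = kr 83,114.7000 + kr 38,158.4401… = kr 121,273.14

kr 121,273.14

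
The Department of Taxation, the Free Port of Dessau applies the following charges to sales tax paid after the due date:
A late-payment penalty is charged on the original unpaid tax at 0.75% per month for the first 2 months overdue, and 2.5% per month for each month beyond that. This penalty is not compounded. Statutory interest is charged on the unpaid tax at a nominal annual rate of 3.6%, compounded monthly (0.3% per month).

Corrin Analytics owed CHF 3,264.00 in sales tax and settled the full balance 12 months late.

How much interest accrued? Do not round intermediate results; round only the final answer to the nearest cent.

Interest: CHF 3,264.00 × ((1 + 0.003)^12 − 1) = CHF 3,264.00 × 0.0366000… = CHF 119.4623…

CHF 119.46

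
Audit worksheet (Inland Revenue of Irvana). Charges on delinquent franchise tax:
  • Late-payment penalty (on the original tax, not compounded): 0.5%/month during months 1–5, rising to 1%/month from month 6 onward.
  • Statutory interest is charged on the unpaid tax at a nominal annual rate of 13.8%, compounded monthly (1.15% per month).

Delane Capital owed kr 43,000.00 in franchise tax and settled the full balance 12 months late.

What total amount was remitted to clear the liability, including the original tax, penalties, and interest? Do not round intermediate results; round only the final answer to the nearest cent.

Penalty, months 1–5: 5 × 0.5% × kr 43,000.00 = kr 1,075.00
Penalty, months 6–12: 7 × 1% × kr 43,000.00 = kr 3,010.00
Interest: kr 43,000.00 × ((1 + 0.0115)^12 − 1) = kr 43,000.00 × 0.1470719… = kr 6,324.0922…
Total = kr 43,000.00 + kr 4,085.0000 + kr 6,324.0922… = kr 53,409.09

kr 53,409.09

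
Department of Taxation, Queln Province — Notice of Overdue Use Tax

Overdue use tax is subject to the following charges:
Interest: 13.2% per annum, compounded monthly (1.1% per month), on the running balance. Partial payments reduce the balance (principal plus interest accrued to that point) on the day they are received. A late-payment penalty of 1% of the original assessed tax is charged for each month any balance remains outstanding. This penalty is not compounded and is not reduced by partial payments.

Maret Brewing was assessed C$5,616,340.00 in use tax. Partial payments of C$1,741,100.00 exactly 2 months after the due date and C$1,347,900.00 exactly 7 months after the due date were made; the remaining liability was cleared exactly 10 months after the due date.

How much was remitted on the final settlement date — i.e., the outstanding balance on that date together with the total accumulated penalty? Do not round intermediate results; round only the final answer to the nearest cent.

Balance at month 2: C$5,616,340.0000 × (1 + 0.011)^2 = C$5,740,579.0571…
After C$1,741,100.00 payment: C$5,740,579.0571… − C$1,741,100.00 = C$3,999,479.0571…
Balance at month 7: C$3,999,479.0571… × (1 + 0.011)^5 = C$4,224,343.3014…
After C$1,347,900.00 payment: C$4,224,343.3014… − C$1,347,900.00 = C$2,876,443.3014…
Balance at month 10: C$2,876,443.3014… × (1 + 0.011)^3 = C$2,972,413.9078…
Penalty: 10 × 1% × C$5,616,340.00 = C$561,634.00
Final settlement = outstanding balance + penalty = C$2,972,413.9078… + C$561,634.00 = C$3,534,047.91

C$3,534,047.91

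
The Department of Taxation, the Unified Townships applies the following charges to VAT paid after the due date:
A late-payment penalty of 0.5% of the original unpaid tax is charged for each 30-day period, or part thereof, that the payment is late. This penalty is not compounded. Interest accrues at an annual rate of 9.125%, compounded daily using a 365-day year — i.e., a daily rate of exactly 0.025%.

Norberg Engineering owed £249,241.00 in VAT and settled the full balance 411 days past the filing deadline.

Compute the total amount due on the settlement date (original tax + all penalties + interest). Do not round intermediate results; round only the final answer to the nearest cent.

£293,655.77

Penalty periods: ⌈411/30⌉ = 14; penalty = 14 × 0.5% × £249,241.00 = £17,446.87
Interest: £249,241.00 × ((1 + 0.00025)^411 − 1) = £249,241.00 × 0.10820009… = £26,967.8986…
Total = £249,241.00 + £17,446.8700 + £26,967.8986… = £293,655.77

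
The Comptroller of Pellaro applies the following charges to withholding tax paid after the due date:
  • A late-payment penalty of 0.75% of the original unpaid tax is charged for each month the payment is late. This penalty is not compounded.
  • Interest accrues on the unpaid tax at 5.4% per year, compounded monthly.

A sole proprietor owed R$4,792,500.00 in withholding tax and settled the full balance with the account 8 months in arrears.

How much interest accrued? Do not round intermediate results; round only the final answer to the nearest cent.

R$175,271.94

Interest (5.4%/yr ÷ 12 = 0.45%/month): R$4,792,500.00 × ((1 + 0.0045)^8 − 1) = R$175,271.9417…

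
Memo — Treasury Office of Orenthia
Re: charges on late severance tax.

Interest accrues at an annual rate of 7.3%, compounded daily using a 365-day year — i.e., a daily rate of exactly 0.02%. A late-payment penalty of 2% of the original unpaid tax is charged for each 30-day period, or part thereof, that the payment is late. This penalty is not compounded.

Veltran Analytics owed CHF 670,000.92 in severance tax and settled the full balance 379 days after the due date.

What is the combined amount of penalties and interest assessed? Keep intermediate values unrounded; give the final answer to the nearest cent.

CHF 226,955.19

Penalty periods: ⌈379/30⌉ = 13; penalty = 13 × 2% × CHF 670,000.92 = CHF 174,200.24…
Interest: CHF 670,000.92 × ((1 + 0.0002)^379 − 1) = CHF 670,000.92 × 0.07873863… = CHF 52,754.9528…
Penalties + interest = CHF 174,200.2392 + CHF 52,754.9528… = CHF 226,955.19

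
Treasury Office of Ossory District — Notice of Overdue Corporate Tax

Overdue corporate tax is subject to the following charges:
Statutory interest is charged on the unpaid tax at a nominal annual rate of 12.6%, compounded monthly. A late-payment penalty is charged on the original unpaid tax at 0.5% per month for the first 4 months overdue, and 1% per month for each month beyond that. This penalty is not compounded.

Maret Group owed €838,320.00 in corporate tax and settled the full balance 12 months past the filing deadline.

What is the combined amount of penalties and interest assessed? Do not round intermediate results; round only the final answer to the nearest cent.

€195,778.99

Penalty, months 1–4: 4 × 0.5% × €838,320.00 = €16,766.40
Penalty, months 5–12: 8 × 1% × €838,320.00 = €67,065.60
Interest (12.6%/yr ÷ 12 = 1.05%/month): €838,320.00 × ((1 + 0.0105)^12 − 1) = €111,946.9865…
Penalties + interest = €83,832.0000 + €111,946.9865… = €195,778.99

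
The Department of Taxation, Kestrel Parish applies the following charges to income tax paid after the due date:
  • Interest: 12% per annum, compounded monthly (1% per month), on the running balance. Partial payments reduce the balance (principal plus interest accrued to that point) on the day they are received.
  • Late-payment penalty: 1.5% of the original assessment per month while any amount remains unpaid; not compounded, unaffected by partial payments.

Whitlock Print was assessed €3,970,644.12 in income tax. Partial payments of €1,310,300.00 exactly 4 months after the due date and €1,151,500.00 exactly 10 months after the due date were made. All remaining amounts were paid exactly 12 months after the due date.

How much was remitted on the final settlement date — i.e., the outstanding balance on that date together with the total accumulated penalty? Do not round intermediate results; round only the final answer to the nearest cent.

€2,595,424.83

Balance at month 4: €3,970,644.1200 × (1 + 0.01)^4 = €4,131,868.1936…
After €1,310,300.00 payment: €4,131,868.1936… − €1,310,300.00 = €2,821,568.1936…
Balance at month 10: €2,821,568.1936… × (1 + 0.01)^6 = €2,995,151.4938…
After €1,151,500.00 payment: €2,995,151.4938… − €1,151,500.00 = €1,843,651.4938…
Balance at month 12: €1,843,651.4938… × (1 + 0.01)^2 = €1,880,708.8888…
Penalty: 12 × 1.5% × €3,970,644.12 = €714,715.94…
Final settlement = outstanding balance + penalty = €1,880,708.8888… + €714,715.94… = €2,595,424.83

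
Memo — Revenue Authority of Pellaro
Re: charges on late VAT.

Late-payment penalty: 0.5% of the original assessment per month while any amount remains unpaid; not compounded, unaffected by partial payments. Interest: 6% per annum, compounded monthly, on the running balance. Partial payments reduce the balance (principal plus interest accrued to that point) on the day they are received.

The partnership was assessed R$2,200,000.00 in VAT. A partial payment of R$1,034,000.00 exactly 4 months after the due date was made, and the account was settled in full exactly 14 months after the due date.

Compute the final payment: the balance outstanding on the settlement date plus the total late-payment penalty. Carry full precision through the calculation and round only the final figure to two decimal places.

R$1,426,227.59

Monthly rate = 6% ÷ 12 = 0.5%
Balance at month 4: R$2,200,000.0000 × (1 + 0.005)^4 = R$2,244,331.1014…
After R$1,034,000.00 payment: R$2,244,331.1014… − R$1,034,000.00 = R$1,210,331.1014…
Balance at month 14: R$1,210,331.1014… × (1 + 0.005)^10 = R$1,272,227.5937…
Penalty: 14 × 0.5% × R$2,200,000.00 = R$154,000.00
Final settlement = outstanding balance + penalty = R$1,272,227.5937… + R$154,000.00 = R$1,426,227.59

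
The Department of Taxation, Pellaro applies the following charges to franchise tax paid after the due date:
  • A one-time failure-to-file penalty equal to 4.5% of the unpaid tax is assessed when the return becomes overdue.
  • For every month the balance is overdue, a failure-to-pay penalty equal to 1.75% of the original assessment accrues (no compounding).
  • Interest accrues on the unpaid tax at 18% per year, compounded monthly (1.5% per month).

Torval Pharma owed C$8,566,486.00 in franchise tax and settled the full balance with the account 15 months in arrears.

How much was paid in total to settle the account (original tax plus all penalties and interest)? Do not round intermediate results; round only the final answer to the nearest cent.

C$13,344,289.94

Failure-to-file penalty: 4.5% × C$8,566,486.00 = C$385,491.87
Failure-to-pay penalty: 15 × 1.75% × C$8,566,486.00 = C$2,248,702.58…
Interest: C$8,566,486.00 × ((1 + 0.015)^15 − 1) = C$8,566,486.00 × 0.2502321… = C$2,143,609.4957…
Total = C$8,566,486.00 + C$2,634,194.4450 + C$2,143,609.4957… = C$13,344,289.94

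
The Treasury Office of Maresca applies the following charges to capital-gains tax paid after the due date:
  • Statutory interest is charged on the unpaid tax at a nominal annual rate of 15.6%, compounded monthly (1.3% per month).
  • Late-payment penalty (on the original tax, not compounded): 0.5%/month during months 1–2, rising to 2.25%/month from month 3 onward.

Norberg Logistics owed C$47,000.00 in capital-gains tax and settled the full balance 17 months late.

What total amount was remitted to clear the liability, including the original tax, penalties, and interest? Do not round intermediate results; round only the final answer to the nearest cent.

Penalty, months 1–2: 2 × 0.5% × C$47,000.00 = C$470.00
Penalty, months 3–17: 15 × 2.25% × C$47,000.00 = C$15,862.50
Interest: C$47,000.00 × ((1 + 0.013)^17 − 1) = C$47,000.00 × 0.2455483… = C$11,540.7698…
Total = C$47,000.00 + C$16,332.5000 + C$11,540.7698… = C$74,873.27

C$74,873.27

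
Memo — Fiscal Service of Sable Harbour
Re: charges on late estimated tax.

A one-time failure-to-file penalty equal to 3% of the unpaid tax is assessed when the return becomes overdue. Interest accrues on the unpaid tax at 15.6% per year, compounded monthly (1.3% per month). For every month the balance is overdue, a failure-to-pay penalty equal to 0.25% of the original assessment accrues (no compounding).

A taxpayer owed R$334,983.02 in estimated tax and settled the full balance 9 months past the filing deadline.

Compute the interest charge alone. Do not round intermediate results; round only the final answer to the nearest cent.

Interest: R$334,983.02 × ((1 + 0.013)^9 − 1) = R$334,983.02 × 0.1232722… = R$41,294.0918…

R$41,294.09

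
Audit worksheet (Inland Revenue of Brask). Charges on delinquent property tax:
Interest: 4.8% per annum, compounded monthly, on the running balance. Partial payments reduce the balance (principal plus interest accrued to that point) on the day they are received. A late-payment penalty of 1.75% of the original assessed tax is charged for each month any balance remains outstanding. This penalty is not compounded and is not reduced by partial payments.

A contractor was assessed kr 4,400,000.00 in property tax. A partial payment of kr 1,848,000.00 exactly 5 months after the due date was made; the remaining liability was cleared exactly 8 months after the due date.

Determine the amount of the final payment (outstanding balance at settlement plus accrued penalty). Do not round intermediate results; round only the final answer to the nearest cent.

Monthly rate = 4.8% ÷ 12 = 0.4%
Balance at month 5: kr 4,400,000.0000 × (1 + 0.004)^5 = kr 4,488,706.8216…
After kr 1,848,000.00 payment: kr 4,488,706.8216… − kr 1,848,000.00 = kr 2,640,706.8216…
Balance at month 8: kr 2,640,706.8216… × (1 + 0.004)^3 = kr 2,672,522.2264…
Penalty: 8 × 1.75% × kr 4,400,000.00 = kr 616,000.00
Final settlement = outstanding balance + penalty = kr 2,672,522.2264… + kr 616,000.00 = kr 3,288,522.23

kr 3,288,522.23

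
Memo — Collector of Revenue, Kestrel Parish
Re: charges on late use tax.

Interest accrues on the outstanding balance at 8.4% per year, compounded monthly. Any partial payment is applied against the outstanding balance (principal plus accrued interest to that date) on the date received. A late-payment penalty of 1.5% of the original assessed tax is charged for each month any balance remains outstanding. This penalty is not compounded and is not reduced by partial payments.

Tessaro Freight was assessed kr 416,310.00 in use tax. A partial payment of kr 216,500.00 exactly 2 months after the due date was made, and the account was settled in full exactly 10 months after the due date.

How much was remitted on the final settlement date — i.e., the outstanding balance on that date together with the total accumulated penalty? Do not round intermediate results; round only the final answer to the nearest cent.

Monthly rate = 8.4% ÷ 12 = 0.7%
Balance at month 2: kr 416,310.0000 × (1 + 0.007)^2 = kr 422,158.7392…
After kr 216,500.00 payment: kr 422,158.7392… − kr 216,500.00 = kr 205,658.7392…
Balance at month 10: kr 205,658.7392… × (1 + 0.007)^8 = kr 217,461.7774…
Penalty: 10 × 1.5% × kr 416,310.00 = kr 62,446.50
Final settlement = outstanding balance + penalty = kr 217,461.7774… + kr 62,446.50 = kr 279,908.28

kr 279,908.28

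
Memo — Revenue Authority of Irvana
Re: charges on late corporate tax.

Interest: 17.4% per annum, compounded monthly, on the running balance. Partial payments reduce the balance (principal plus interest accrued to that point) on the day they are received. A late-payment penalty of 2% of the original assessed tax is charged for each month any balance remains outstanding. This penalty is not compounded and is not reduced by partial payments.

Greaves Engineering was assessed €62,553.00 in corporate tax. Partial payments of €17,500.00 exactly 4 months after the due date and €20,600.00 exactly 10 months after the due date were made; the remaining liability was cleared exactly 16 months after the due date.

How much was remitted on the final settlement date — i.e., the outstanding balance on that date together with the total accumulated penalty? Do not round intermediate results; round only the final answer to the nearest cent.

Monthly rate = 17.4% ÷ 12 = 1.45%
Balance at month 4: €62,553.0000 × (1 + 0.0145)^4 = €66,260.7502…
After €17,500.00 payment: €66,260.7502… − €17,500.00 = €48,760.7502…
Balance at month 10: €48,760.7502… × (1 + 0.0145)^6 = €53,159.7202…
After €20,600.00 payment: €53,159.7202… − €20,600.00 = €32,559.7202…
Balance at month 16: €32,559.7202… × (1 + 0.0145)^6 = €35,497.1081…
Penalty: 16 × 2% × €62,553.00 = €20,016.96
Final settlement = outstanding balance + penalty = €35,497.1081… + €20,016.96 = €55,514.07

€55,514.07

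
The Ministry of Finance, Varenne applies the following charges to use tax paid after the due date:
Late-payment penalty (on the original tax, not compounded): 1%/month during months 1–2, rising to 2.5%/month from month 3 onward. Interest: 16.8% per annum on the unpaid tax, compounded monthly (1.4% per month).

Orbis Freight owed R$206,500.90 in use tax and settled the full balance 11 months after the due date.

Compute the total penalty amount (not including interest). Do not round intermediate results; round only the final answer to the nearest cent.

Penalty, months 1–2: 2 × 1% × R$206,500.90 = R$4,130.02…
Penalty, months 3–11: 9 × 2.5% × R$206,500.90 = R$46,462.70…
Total penalty = R$4,130.02… + R$46,462.70… = R$50,592.72

R$50,592.72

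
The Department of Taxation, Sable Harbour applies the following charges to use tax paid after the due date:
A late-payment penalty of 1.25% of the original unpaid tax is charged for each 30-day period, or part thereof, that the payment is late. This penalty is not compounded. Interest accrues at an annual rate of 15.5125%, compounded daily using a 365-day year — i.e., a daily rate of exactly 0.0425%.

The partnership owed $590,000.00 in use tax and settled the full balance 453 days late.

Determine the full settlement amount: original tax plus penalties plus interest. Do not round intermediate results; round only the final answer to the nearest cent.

$833,231.76

Penalty periods: ⌈453/30⌉ = 16; penalty = 16 × 1.25% × $590,000.00 = $118,000.00
Interest: $590,000.00 × ((1 + 0.000425)^453 − 1) = $590,000.00 × 0.21225723… = $125,231.7649…
Total = $590,000.00 + $118,000.0000 + $125,231.7649… = $833,231.76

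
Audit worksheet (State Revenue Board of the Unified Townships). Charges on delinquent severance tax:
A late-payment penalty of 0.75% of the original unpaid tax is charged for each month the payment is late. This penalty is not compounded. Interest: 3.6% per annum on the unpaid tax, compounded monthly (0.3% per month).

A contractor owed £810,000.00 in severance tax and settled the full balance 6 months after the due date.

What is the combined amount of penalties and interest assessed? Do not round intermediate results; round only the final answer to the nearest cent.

£51,139.79

Late-payment penalty: 6 × 0.75% × £810,000.00 = £36,450.00
Interest: £810,000.00 × ((1 + 0.003)^6 − 1) = £810,000.00 × 0.0181355… = £14,689.7884…
Penalties + interest = £36,450.0000 + £14,689.7884… = £51,139.79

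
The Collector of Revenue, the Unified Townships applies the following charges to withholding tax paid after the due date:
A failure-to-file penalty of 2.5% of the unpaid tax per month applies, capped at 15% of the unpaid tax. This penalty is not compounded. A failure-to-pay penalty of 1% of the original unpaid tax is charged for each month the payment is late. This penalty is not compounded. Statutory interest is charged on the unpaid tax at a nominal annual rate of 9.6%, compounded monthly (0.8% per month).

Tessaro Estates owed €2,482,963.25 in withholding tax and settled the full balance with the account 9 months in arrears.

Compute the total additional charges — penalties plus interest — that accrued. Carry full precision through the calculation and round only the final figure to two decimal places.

Failure-to-file: 9 × 2.5% × €2,482,963.25 = €558,666.73…, capped at 15% × €2,482,963.25 = €372,444.49…
Failure-to-pay penalty = 1% × €2,482,963.25 × 9 mo = €223,466.69…
Interest: €2,482,963.25 × ((1 + 0.008)^9 − 1) = €2,482,963.25 × 0.0743475… = €184,602.1804…
Penalties + interest = €595,911.1800 + €184,602.1804… = €780,513.36

€780,513.36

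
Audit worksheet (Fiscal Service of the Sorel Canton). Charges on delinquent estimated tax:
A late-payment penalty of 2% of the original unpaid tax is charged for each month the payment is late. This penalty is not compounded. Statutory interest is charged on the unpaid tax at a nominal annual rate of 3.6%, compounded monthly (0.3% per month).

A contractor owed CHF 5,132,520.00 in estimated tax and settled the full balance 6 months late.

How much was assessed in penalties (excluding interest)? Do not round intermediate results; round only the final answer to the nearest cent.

CHF 615,902.40

Late-payment penalty = 2% × CHF 5,132,520.00 × 6 mo = CHF 615,902.40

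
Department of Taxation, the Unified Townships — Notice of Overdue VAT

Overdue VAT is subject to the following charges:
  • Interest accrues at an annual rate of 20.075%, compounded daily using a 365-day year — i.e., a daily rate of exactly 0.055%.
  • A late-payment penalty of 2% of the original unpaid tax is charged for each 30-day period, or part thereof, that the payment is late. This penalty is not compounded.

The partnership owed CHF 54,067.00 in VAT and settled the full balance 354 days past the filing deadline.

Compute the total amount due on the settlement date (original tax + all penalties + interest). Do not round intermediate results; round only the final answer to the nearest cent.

CHF 78,661.07

Penalty periods: ⌈354/30⌉ = 12; penalty = 12 × 2% × CHF 54,067.00 = CHF 12,976.08
Interest: CHF 54,067.00 × ((1 + 0.00055)^354 − 1) = CHF 54,067.00 × 0.21488142… = CHF 11,617.9939…
Total = CHF 54,067.00 + CHF 12,976.0800 + CHF 11,617.9939… = CHF 78,661.07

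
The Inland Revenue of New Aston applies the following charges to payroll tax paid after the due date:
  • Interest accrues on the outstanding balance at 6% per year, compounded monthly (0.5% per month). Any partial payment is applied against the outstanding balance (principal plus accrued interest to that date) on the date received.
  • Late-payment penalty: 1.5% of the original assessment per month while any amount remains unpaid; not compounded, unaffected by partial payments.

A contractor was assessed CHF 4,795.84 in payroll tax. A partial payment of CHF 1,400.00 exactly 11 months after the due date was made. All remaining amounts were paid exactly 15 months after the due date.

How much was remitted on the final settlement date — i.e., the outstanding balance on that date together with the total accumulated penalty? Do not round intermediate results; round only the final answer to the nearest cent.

Balance at month 11: CHF 4,795.8400 × (1 + 0.005)^11 = CHF 5,066.3054…
After CHF 1,400.00 payment: CHF 5,066.3054… − CHF 1,400.00 = CHF 3,666.3054…
Balance at month 15: CHF 3,666.3054… × (1 + 0.005)^4 = CHF 3,740.1833…
Penalty: 15 × 1.5% × CHF 4,795.84 = CHF 1,079.06…
Final settlement = outstanding balance + penalty = CHF 3,740.1833… + CHF 1,079.06… = CHF 4,819.25

CHF 4,819.25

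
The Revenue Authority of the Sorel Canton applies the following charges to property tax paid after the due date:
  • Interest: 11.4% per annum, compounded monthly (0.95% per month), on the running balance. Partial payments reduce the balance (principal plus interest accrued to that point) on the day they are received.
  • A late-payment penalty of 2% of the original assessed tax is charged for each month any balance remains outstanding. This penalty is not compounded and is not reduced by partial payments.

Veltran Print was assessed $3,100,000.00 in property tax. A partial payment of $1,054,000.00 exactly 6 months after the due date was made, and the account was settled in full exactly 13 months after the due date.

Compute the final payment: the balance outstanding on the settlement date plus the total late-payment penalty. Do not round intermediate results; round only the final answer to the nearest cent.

Balance at month 6: $3,100,000.0000 × (1 + 0.0095)^6 = $3,280,950.1624…
After $1,054,000.00 payment: $3,280,950.1624… − $1,054,000.00 = $2,226,950.1624…
Balance at month 13: $2,226,950.1624… × (1 + 0.0095)^7 = $2,379,330.4406…
Penalty: 13 × 2% × $3,100,000.00 = $806,000.00
Final settlement = outstanding balance + penalty = $2,379,330.4406… + $806,000.00 = $3,185,330.44

$3,185,330.44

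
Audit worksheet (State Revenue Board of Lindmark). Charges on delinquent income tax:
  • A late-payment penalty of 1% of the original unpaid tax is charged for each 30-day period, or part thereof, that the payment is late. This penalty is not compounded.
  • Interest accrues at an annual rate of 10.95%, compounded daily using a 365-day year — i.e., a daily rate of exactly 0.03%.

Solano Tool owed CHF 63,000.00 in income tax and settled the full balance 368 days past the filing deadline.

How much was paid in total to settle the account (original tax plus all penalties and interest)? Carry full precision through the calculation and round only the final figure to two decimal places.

CHF 78,542.49

Penalty periods: ⌈368/30⌉ = 13; penalty = 13 × 1% × CHF 63,000.00 = CHF 8,190.00
Interest: CHF 63,000.00 × ((1 + 0.0003)^368 − 1) = CHF 63,000.00 × 0.11670618… = CHF 7,352.4895…
Total = CHF 63,000.00 + CHF 8,190.0000 + CHF 7,352.4895… = CHF 78,542.49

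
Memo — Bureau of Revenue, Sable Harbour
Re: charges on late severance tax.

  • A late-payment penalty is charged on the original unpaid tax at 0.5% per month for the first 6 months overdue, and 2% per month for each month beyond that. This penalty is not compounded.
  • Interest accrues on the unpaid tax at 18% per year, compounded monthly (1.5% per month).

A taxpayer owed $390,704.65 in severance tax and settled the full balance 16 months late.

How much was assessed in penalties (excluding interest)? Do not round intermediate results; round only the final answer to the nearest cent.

Penalty, months 1–6: 6 × 0.5% × $390,704.65 = $11,721.14…
Penalty, months 7–16: 10 × 2% × $390,704.65 = $78,140.93
Total penalty = $11,721.14… + $78,140.93 = $89,862.07

$89,862.07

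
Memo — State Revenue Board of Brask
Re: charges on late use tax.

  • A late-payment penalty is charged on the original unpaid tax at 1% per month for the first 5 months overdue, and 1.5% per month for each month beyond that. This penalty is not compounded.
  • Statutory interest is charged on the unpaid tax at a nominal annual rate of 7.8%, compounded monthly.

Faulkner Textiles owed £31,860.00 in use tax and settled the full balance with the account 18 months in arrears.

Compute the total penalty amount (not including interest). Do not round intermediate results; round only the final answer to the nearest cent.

£7,805.70

Penalty, months 1–5: 5 × 1% × £31,860.00 = £1,593.00
Penalty, months 6–18: 13 × 1.5% × £31,860.00 = £6,212.70
Total penalty = £1,593.00 + £6,212.70 = £7,805.70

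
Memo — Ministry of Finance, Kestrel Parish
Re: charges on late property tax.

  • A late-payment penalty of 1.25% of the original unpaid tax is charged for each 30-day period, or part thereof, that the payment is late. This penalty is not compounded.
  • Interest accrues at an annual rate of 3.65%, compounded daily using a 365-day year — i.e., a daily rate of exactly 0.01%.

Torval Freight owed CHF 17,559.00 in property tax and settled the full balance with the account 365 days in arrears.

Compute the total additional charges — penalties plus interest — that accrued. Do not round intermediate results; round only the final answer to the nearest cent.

Penalty periods: ⌈365/30⌉ = 13; penalty = 13 × 1.25% × CHF 17,559.00 = CHF 2,853.34…
Interest: CHF 17,559.00 × ((1 + 0.0001)^365 − 1) = CHF 17,559.00 × 0.03717241… = CHF 652.7104…
Penalties + interest = CHF 2,853.3375 + CHF 652.7104… = CHF 3,506.05

CHF 3,506.05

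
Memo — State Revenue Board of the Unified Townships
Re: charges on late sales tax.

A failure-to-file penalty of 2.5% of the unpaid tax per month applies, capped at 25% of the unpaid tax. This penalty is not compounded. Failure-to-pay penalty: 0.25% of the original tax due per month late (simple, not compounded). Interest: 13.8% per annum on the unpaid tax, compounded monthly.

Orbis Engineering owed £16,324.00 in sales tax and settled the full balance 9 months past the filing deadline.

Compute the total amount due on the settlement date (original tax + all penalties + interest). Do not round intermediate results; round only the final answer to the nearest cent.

£22,133.56

Failure-to-file: 9 × 2.5% × £16,324.00 = £3,672.90 (under the 25% cap)
Failure-to-pay penalty: 9 × 0.25% × £16,324.00 = £367.29
Interest (13.8%/yr ÷ 12 = 1.15%/month): £16,324.00 × ((1 + 0.0115)^9 − 1) = £1,769.3744…
Total = £16,324.00 + £4,040.1900 + £1,769.3744… = £22,133.56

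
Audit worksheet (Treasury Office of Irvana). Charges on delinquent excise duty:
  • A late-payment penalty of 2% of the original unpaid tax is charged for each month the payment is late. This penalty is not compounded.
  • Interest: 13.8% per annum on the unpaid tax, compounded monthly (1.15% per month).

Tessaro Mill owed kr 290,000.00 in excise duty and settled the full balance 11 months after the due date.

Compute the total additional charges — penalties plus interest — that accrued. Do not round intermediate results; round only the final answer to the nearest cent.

kr 102,668.86

Late-payment penalty: 11 × 2% × kr 290,000.00 = kr 63,800.00
Interest: kr 290,000.00 × ((1 + 0.0115)^11 − 1) = kr 290,000.00 × 0.1340306… = kr 38,868.8624…
Penalties + interest = kr 63,800.0000 + kr 38,868.8624… = kr 102,668.86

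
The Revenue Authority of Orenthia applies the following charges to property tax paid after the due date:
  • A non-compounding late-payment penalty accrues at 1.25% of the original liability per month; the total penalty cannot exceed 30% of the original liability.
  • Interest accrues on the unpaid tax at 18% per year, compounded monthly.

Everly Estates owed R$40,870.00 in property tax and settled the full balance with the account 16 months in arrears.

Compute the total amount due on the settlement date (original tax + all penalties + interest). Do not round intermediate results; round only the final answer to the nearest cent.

Penalty: 16 × 1.25% × R$40,870.00 = R$8,174.00 (below the 30% cap of R$12,261.00)
Interest (18%/yr ÷ 12 = 1.5%/month): R$40,870.00 × ((1 + 0.015)^16 − 1) = R$10,993.4393…
Total = R$40,870.00 + R$8,174.0000 + R$10,993.4393… = R$60,037.44

R$60,037.44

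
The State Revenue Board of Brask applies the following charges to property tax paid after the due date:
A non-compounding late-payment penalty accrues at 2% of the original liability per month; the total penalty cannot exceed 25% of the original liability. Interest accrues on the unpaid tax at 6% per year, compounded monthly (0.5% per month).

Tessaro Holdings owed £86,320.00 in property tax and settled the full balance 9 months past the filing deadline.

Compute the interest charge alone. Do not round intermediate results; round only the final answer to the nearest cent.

Interest: £86,320.00 × ((1 + 0.005)^9 − 1) = £86,320.00 × 0.0459106… = £3,963.0012…

£3,963.00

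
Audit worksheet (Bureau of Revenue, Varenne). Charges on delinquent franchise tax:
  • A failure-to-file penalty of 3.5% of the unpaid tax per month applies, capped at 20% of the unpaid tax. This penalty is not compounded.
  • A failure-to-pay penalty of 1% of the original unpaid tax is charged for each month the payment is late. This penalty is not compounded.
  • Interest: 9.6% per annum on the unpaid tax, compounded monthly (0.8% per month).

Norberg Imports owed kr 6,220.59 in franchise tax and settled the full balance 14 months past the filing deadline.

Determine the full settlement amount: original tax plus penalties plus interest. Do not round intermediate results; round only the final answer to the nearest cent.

Failure-to-file: 14 × 3.5% × kr 6,220.59 = kr 3,048.09…, capped at 20% × kr 6,220.59 = kr 1,244.12…
Failure-to-pay penalty = 1% × kr 6,220.59 × 14 mo = kr 870.88…
Interest: kr 6,220.59 × ((1 + 0.008)^14 − 1) = kr 6,220.59 × 0.1180145… = kr 734.1200…
Total = kr 6,220.59 + kr 2,115.0006 + kr 734.1200… = kr 9,069.71

kr 9,069.71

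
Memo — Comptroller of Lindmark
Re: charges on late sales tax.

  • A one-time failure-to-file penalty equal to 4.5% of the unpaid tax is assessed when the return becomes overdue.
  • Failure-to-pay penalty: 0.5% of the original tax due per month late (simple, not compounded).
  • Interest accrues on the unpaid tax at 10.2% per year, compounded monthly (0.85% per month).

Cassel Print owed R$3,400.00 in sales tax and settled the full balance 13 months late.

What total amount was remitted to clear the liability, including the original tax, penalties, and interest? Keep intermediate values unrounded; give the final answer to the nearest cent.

R$4,169.47

Failure-to-file penalty: 4.5% × R$3,400.00 = R$153.00
Failure-to-pay penalty: 13 × 0.5% × R$3,400.00 = R$221.00
Interest: R$3,400.00 × ((1 + 0.0085)^13 − 1) = R$3,400.00 × 0.1163149… = R$395.4708…
Total = R$3,400.00 + R$374.0000 + R$395.4708… = R$4,169.47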